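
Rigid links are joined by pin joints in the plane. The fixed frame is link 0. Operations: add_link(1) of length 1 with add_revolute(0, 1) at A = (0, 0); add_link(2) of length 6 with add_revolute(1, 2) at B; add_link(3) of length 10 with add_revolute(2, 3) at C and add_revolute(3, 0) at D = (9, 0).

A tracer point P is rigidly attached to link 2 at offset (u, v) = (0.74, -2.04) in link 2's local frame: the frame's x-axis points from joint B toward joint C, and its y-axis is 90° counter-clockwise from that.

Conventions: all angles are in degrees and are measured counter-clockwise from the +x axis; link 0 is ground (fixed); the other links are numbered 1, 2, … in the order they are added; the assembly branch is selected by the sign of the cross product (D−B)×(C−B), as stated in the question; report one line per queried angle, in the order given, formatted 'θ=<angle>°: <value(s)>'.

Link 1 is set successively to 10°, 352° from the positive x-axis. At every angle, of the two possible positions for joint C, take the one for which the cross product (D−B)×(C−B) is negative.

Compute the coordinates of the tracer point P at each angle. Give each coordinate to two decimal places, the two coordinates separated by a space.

A=(0,0), D=(9.00,0)
θ=10°: B = A + 1.00·(cos10°, sin10°) = (0.9848, 0.1736)
θ=10°: |BD| = 8.0171
θ=10°: circle(B,6.00) ∩ circle(D,10.00): a=0.0171, h=6.0000
θ=10°:   candidates: C₊=(1.1318,6.1718) cross=48.102; C₋=(0.8719,-5.8253) cross=-48.102
θ=10°:   branch - wants cross < 0 → take C=(0.8719,-5.8253) (cross=-48.102)
θ=10°: ex = (C−B)/|BC| = (-0.0188,-0.9998); ey = (0.9998,-0.0188)
θ=10°: P = B + 0.74·ex + -2.04·ey = (-1.0688,-0.5278)
θ=352°: B = A + 1.00·(cos352°, sin352°) = (0.9903, -0.1392)
θ=352°: |BD| = 8.0109
θ=352°: circle(B,6.00) ∩ circle(D,10.00): a=0.0109, h=6.0000
θ=352°:   candidates: C₊=(0.8970,5.8601) cross=48.066; C₋=(1.1054,-6.1381) cross=-48.066
θ=352°:   branch - wants cross < 0 → take C=(1.1054,-6.1381) (cross=-48.066)
θ=352°: ex = (C−B)/|BC| = (0.0192,-0.9998); ey = (0.9998,0.0192)
θ=352°: P = B + 0.74·ex + -2.04·ey = (-1.0352,-0.9182)

θ=10°: -1.07 -0.53
θ=352°: -1.04 -0.92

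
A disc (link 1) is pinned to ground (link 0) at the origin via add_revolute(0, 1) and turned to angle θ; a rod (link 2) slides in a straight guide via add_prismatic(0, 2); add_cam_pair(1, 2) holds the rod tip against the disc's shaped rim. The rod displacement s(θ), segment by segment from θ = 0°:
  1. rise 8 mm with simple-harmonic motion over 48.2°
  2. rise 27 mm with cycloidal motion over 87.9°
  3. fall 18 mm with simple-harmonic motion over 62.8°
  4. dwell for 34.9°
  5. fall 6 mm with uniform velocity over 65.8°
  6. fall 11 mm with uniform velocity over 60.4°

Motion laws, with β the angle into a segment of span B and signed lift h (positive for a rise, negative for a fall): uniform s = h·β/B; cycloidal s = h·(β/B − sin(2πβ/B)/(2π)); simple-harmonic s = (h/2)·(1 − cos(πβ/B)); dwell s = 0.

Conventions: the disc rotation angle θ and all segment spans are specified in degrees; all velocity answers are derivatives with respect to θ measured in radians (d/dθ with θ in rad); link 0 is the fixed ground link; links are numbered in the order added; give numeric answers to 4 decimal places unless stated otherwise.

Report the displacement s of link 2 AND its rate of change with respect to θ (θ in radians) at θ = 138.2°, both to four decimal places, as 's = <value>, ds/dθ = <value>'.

segment 1 (0° to 48.2°, simple-harmonic, h = 8) is passed completely: s = 0.0000 + (8) = 8.0000
segment 2 (48.2° to 136.1°, cycloidal, h = 27) is passed completely: s = 8.0000 + (27) = 35.0000
θ = 138.2° falls in segment 3 (136.1° to 198.9°, simple-harmonic, h = -18): β = 138.2 − 136.1 = 2.1°, B = 62.8°; Δs = -18/2·(1 − cos(π·0.0334)) = -0.0496; s = 35.0000 − 0.0496 = 34.9504
velocity in seg [136.1°–198.9°] (simple-harmonic), θ in radians: β = 2.1° = 0.0367 rad, B = 62.8° = 1.0961 rad; ds/dθ = (πh/(2B)) sin(πβ/B) = (π·(-18)/(2·1.0961)) sin(π·0.0334) = -2.704991 mm/rad

s = 34.9504, ds/dθ = -2.7050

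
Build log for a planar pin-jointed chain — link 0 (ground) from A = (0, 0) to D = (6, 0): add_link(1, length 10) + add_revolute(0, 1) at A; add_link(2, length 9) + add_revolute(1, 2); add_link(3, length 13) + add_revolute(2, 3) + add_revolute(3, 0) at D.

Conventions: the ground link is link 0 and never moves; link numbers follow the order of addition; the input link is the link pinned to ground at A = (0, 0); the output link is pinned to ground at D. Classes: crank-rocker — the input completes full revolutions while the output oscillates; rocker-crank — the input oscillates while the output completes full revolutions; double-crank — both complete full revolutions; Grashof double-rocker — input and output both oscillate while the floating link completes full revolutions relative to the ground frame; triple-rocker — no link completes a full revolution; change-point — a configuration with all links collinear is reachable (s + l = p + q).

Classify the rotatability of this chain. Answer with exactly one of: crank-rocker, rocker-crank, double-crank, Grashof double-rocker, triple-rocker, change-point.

lengths: ground=6, input=10, coupler=9, output=13
sorted: s=6 (shortest), l=13 (longest), p+q=19
s + l = 19 vs p + q = 19
s + l = p + q → change-point (collinear configuration reachable)

change-point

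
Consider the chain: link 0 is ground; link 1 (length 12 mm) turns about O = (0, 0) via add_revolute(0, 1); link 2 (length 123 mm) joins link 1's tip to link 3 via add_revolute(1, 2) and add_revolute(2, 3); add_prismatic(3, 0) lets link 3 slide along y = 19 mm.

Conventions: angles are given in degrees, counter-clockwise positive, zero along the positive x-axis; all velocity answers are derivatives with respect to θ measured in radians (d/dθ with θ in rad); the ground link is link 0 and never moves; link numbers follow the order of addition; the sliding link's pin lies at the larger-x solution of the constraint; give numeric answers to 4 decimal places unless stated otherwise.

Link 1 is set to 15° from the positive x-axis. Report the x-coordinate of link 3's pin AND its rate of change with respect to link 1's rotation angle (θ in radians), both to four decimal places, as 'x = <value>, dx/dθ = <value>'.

geometry: r = 12 mm, L = 123 mm, e = 19 mm
crank pin P = (r cos θ, r sin θ) = (11.591110, 3.105829)
h = r sin θ − e = 3.105829 − 19 = -15.894171
x = r cos θ + √(L² − h²) = 11.591110 + 121.968747 = 133.559857
dx/dθ = −r sin θ − h·r cos θ/√(L² − h²) (θ in radians; h = -15.894171) = -1.595351

x = 133.5599, dx/dθ = -1.5954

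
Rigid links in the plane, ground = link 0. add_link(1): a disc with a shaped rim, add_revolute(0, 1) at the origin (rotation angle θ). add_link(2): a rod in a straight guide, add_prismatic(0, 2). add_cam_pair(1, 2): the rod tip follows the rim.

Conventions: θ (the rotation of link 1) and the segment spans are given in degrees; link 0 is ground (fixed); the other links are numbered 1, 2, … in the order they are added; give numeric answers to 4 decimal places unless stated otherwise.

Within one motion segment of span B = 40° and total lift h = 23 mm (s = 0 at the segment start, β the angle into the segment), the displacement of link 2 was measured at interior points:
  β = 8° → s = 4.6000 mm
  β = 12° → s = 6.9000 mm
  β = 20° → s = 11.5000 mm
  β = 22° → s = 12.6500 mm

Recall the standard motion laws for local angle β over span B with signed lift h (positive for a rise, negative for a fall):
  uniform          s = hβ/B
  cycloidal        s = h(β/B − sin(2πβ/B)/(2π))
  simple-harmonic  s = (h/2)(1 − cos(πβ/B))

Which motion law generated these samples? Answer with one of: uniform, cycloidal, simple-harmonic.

candidates at β/B = r: uniform s = h·r (linear in β); cycloidal s = h·(r − sin(2πr)/(2π)); simple-harmonic s = (h/2)(1 − cos(πr))
β=8°: printed 4.6000 | uniform 4.6000, cycloidal 1.1186, simple-harmonic 2.1963
β=12°: printed 6.9000 | uniform 6.9000, cycloidal 3.4186, simple-harmonic 4.7405
β=20°: printed 11.5000 | uniform 11.5000, cycloidal 11.5000, simple-harmonic 11.5000
β=22°: printed 12.6500 | uniform 12.6500, cycloidal 13.7812, simple-harmonic 13.2990
only one law matches every sample → uniform

uniform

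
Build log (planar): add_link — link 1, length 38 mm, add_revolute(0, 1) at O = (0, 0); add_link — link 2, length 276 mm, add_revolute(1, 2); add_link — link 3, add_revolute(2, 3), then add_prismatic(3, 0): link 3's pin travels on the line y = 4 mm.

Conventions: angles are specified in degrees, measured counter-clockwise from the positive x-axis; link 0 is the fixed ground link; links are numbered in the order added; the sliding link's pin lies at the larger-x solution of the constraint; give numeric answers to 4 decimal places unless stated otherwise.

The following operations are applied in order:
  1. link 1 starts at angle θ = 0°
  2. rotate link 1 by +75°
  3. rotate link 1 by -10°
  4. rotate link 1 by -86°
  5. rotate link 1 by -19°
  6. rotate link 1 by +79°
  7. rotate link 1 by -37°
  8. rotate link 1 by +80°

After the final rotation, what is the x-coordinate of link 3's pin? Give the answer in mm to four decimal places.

geometry: r = 38 mm, L = 276 mm, e = 4 mm; θ starts at 0°
rotate link 1 by +75°: θ ← 0° +75° = 75°
rotate link 1 by -10°: θ ← 75° -10° = 65°
rotate link 1 by -86°: θ ← 65° -86° = -21°
rotate link 1 by -19°: θ ← -21° -19° = -40°
rotate link 1 by +79°: θ ← -40° +79° = 39°
rotate link 1 by -37°: θ ← 39° -37° = 2°
rotate link 1 by +80°: θ ← 2° +80° = 82°
crank pin P = (r cos θ, r sin θ) = (5.288578, 37.630187)
h = r sin θ − e = 37.630187 − 4 = 33.630187
x = r cos θ + √(L² − h²) = 5.288578 + 273.943444 = 279.232022

279.2320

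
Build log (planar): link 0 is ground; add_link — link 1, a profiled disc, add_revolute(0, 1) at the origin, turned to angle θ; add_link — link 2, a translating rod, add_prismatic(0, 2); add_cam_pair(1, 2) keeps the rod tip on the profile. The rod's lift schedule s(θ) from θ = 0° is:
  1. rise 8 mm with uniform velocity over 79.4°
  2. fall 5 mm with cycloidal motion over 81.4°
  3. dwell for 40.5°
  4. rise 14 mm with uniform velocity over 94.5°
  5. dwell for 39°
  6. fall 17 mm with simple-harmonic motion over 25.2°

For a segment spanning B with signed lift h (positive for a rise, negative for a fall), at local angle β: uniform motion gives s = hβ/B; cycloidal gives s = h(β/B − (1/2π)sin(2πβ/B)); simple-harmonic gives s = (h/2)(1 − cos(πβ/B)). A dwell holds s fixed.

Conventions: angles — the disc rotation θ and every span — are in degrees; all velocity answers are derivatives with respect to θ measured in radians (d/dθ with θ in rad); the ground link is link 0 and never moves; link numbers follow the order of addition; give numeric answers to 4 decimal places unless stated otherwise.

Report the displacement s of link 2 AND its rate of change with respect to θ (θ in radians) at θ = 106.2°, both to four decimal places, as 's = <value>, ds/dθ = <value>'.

seg 1 [0°–79.4°] uniform, h=8: full span → s += 8 → s = 8.0000
seg 2 [79.4°–160.8°] cycloidal, h=-5: θ=106.2° here. β=26.8, B=81.4. -5·(0.3292 − sin(2π·0.3292)/(2π)) = -0.9470 → s = 7.0530
velocity in seg [79.4°–160.8°] (cycloidal), θ in radians: β = 26.8° = 0.4677 rad, B = 81.4° = 1.4207 rad; ds/dθ = (h/B)(1 − cos(2πβ/B)) = ((-5)/1.4207)(1 − cos(2π·0.3292)) = -5.200100 mm/rad

s = 7.0530, ds/dθ = -5.2001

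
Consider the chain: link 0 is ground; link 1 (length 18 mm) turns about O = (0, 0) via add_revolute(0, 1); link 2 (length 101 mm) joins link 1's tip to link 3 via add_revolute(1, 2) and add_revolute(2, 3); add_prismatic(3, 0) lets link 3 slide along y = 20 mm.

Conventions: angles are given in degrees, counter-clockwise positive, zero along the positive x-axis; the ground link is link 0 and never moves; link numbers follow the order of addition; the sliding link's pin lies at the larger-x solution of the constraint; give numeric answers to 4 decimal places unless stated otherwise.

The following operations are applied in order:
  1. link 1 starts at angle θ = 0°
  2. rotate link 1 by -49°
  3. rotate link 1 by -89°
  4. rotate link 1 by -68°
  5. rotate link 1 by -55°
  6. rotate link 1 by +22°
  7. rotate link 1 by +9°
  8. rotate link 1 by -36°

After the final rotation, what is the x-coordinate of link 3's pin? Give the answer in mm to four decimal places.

geometry: r = 18 mm, L = 101 mm, e = 20 mm; θ starts at 0°
rotate link 1 by -49°: θ ← 0° -49° = -49°
rotate link 1 by -89°: θ ← -49° -89° = -138°
rotate link 1 by -68°: θ ← -138° -68° = -206°
rotate link 1 by -55°: θ ← -206° -55° = -261°
rotate link 1 by +22°: θ ← -261° +22° = -239°
rotate link 1 by +9°: θ ← -239° +9° = -230°
rotate link 1 by -36°: θ ← -230° -36° = -266°
crank pin P = (r cos θ, r sin θ) = (-1.255617, 17.956153)
h = r sin θ − e = 17.956153 − 20 = -2.043847
x = r cos θ + √(L² − h²) = -1.255617 + 100.979318 = 99.723702

99.7237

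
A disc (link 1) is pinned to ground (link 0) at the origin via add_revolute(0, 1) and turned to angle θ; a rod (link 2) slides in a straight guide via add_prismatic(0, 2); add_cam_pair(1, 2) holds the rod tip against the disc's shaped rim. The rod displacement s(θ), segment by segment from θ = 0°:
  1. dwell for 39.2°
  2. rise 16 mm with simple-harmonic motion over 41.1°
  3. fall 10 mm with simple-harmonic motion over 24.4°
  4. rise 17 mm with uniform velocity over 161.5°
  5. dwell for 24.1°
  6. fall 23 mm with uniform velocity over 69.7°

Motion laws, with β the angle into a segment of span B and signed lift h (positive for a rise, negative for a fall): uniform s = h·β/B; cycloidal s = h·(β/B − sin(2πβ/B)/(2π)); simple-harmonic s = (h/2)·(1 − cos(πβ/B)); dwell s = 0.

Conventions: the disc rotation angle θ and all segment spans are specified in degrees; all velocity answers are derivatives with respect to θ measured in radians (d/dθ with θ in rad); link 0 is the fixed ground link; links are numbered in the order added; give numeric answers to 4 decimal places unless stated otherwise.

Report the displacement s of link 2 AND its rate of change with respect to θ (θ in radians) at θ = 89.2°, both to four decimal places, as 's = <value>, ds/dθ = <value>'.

segment 1 (0° to 39.2°, dwell): s unchanged at 0.0000
segment 2 (39.2° to 80.3°, simple-harmonic, h = 16) is passed completely: s = 0.0000 + (16) = 16.0000
θ = 89.2° falls in segment 3 (80.3° to 104.7°, simple-harmonic, h = -10): β = 89.2 − 80.3 = 8.9°, B = 24.4°; Δs = -10/2·(1 − cos(π·0.3648)) = -2.9389; s = 16.0000 − 2.9389 = 13.0611
velocity in seg [80.3°–104.7°] (simple-harmonic), θ in radians: β = 8.9° = 0.1553 rad, B = 24.4° = 0.4259 rad; ds/dθ = (πh/(2B)) sin(πβ/B) = (π·(-10)/(2·0.4259)) sin(π·0.3648) = -33.605598 mm/rad

s = 13.0611, ds/dθ = -33.6056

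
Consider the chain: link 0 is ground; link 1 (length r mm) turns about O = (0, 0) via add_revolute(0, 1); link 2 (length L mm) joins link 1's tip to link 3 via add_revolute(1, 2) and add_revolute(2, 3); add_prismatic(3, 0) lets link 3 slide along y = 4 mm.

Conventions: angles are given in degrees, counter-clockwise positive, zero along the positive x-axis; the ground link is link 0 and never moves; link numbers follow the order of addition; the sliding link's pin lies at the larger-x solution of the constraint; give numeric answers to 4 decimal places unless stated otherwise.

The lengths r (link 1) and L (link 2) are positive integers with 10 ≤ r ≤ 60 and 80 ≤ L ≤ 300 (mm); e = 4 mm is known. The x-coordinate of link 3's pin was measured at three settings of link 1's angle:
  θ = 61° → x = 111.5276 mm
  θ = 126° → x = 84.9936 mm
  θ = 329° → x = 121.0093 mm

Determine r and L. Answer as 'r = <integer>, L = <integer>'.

constraint per measurement: (x − r cos θ)² + (r sin θ − e)² = L²
subtracting the θ₁ and θ₂ equations cancels the r² and L² terms:
r = (x₁² − x₂²) / (2[(x₁cos θ₁ + e sin θ₁) − (x₂cos θ₂ + e sin θ₂)]) = 25.0000 → r = 25
L² = (x₁ − r cos θ₁)² + (r sin θ₁ − e)² = 10200.9990 → L = 101.0000 → L = 101
check at θ₃=329°: x = 121.0093 (printed 121.0093) ✓

r = 25, L = 101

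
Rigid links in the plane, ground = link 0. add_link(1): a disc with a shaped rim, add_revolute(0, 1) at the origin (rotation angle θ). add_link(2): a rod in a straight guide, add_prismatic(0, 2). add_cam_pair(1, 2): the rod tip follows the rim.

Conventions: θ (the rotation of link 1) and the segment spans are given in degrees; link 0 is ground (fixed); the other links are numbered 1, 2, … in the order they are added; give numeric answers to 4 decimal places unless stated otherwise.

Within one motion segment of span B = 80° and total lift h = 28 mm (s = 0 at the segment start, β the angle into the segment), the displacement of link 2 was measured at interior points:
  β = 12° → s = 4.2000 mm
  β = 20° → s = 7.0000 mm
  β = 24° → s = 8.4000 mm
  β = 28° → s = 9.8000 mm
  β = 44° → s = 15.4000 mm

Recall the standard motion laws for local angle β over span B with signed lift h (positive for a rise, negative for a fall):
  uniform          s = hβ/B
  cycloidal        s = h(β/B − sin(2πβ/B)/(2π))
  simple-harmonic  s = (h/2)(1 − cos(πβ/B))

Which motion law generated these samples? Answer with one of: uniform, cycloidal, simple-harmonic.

candidates at β/B = r: uniform s = h·r (linear in β); cycloidal s = h·(r − sin(2πr)/(2π)); simple-harmonic s = (h/2)(1 − cos(πr))
β=12°: printed 4.2000 | uniform 4.2000, cycloidal 0.5947, simple-harmonic 1.5259
β=20°: printed 7.0000 | uniform 7.0000, cycloidal 2.5437, simple-harmonic 4.1005
β=24°: printed 8.4000 | uniform 8.4000, cycloidal 4.1618, simple-harmonic 5.7710
β=28°: printed 9.8000 | uniform 9.8000, cycloidal 6.1947, simple-harmonic 7.6441
β=44°: printed 15.4000 | uniform 15.4000, cycloidal 16.7771, simple-harmonic 16.1901
only one law matches every sample → uniform

uniform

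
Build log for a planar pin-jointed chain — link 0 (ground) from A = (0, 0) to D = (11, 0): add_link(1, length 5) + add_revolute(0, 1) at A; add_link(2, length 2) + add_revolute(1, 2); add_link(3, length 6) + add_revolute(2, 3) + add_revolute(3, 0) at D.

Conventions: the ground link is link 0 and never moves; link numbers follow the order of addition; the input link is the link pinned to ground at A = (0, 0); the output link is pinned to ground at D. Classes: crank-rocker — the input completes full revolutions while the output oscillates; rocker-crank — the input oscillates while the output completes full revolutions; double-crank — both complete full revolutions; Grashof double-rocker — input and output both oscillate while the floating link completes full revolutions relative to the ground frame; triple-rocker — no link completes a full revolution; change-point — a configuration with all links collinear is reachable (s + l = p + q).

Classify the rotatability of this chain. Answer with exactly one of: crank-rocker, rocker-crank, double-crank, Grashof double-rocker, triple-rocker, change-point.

lengths: ground=11, input=5, coupler=2, output=6
sorted: s=2 (shortest), l=11 (longest), p+q=11
s + l = 13 vs p + q = 11
s + l > p + q → non-Grashof → no link fully rotates → triple-rocker

triple-rocker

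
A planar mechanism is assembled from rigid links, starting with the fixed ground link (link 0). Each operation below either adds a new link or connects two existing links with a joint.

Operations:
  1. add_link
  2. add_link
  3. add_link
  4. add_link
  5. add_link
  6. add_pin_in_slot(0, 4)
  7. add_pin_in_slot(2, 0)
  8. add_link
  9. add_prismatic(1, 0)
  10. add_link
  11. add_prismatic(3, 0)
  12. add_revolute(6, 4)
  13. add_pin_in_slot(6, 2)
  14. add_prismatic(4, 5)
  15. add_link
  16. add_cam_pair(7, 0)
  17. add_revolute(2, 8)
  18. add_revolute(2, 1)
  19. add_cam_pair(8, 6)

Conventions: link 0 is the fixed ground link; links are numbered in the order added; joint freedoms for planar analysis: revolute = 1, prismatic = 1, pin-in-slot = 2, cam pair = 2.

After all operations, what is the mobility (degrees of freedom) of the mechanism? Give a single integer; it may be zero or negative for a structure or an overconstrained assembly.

ground; <1,0,0>
#1 <2,0,0>
#2 <3,0,0>
#3 <4,0,0>
#4 <5,0,0>
#5 <6,0,0>
PS:0↔4 J2 <6,0,1>
PS:2↔0 J2 <6,0,2>
#6 <7,0,2>
P:1↔0 J1 <7,1,2>
#7 <8,1,2>
P:3↔0 J1 <8,2,2>
R:6↔4 J1 <8,3,2>
PS:6↔2 J2 <8,3,3>
P:4↔5 J1 <8,4,3>
#8 <9,4,3>
C:7↔0 J2 <9,4,4>
R:2↔8 J1 <9,5,4>
R:2↔1 J1 <9,6,4>
C:8↔6 J2 <9,6,5>
3×8 − 2×6 − 1×5 = 7

M = 7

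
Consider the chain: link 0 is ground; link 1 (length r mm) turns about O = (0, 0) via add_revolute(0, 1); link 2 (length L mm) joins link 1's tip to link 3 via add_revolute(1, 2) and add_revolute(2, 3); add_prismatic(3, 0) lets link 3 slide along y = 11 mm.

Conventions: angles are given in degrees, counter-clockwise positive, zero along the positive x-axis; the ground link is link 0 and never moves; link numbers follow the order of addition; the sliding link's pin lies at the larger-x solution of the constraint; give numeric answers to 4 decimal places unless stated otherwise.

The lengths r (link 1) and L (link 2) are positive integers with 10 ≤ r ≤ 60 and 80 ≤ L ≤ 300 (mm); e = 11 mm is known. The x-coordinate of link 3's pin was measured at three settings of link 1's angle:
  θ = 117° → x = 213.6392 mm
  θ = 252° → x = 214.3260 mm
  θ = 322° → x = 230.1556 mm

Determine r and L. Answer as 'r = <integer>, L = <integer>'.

constraint per measurement: (x − r cos θ)² + (r sin θ − e)² = L²
subtracting the θ₁ and θ₂ equations cancels the r² and L² terms:
r = (x₁² − x₂²) / (2[(x₁cos θ₁ + e sin θ₁) − (x₂cos θ₂ + e sin θ₂)]) = 14.0004 → r = 14
L² = (x₁ − r cos θ₁)² + (r sin θ₁ − e)² = 48400.0024 → L = 220.0000 → L = 220
check at θ₃=322°: x = 230.1556 (printed 230.1556) ✓

r = 14, L = 220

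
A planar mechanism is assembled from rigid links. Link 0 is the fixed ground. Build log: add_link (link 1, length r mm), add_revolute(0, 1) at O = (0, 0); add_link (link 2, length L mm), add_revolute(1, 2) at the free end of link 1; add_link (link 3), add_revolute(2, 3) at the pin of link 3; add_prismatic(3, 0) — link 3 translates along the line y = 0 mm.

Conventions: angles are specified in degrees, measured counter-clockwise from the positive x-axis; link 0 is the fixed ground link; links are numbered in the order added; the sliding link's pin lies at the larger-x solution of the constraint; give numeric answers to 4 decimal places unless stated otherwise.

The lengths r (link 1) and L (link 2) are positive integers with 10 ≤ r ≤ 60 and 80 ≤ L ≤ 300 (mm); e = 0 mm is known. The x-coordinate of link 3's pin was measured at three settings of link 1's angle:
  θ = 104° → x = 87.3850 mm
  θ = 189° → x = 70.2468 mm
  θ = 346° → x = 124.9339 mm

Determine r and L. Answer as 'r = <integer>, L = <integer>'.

constraint per measurement: (x − r cos θ)² + (r sin θ − e)² = L²
subtracting the θ₁ and θ₂ equations cancels the r² and L² terms:
r = (x₁² − x₂²) / (2[(x₁cos θ₁ + e sin θ₁) − (x₂cos θ₂ + e sin θ₂)]) = 28.0000 → r = 28
L² = (x₁ − r cos θ₁)² + (r sin θ₁ − e)² = 9603.9975 → L = 98.0000 → L = 98
check at θ₃=346°: x = 124.9339 (printed 124.9339) ✓

r = 28, L = 98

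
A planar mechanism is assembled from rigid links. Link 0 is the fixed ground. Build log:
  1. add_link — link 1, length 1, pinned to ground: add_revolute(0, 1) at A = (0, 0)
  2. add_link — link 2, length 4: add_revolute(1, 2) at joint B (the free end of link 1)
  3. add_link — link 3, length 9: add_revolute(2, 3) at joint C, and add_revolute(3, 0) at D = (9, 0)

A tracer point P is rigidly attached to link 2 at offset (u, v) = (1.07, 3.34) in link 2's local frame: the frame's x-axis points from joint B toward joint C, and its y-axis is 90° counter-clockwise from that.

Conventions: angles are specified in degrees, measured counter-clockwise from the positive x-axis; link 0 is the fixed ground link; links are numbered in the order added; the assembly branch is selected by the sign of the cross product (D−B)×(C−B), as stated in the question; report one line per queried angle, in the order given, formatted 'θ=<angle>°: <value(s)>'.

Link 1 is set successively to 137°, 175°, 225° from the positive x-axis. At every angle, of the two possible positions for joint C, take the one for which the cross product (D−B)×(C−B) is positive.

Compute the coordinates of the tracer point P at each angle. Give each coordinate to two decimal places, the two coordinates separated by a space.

A=(0,0), D=(9.00,0)
θ=137°: B = A + 1.00·(cos137°, sin137°) = (-0.7314, 0.6820)
θ=137°: |BD| = 9.7552
θ=137°: circle(B,4.00) ∩ circle(D,9.00): a=1.5461, h=3.6891
θ=137°:   candidates: C₊=(1.0688,4.2540) cross=35.988; C₋=(0.5530,-3.1062) cross=-35.988
θ=137°:   branch + wants cross > 0 → take C=(1.0688,4.2540) (cross=35.988)
θ=137°: ex = (C−B)/|BC| = (0.4500,0.8930); ey = (-0.8930,0.4500)
θ=137°: P = B + 1.07·ex + 3.34·ey = (-3.2324,3.1407)
θ=175°: B = A + 1.00·(cos175°, sin175°) = (-0.9962, 0.0872)
θ=175°: |BD| = 9.9966
θ=175°: circle(B,4.00) ∩ circle(D,9.00): a=1.7472, h=3.5982
θ=175°:   candidates: C₊=(0.7823,3.6700) cross=35.970; C₋=(0.7195,-3.5262) cross=-35.970
θ=175°:   branch + wants cross > 0 → take C=(0.7823,3.6700) (cross=35.970)
θ=175°: ex = (C−B)/|BC| = (0.4446,0.8957); ey = (-0.8957,0.4446)
θ=175°: P = B + 1.07·ex + 3.34·ey = (-3.5122,2.5306)
θ=225°: B = A + 1.00·(cos225°, sin225°) = (-0.7071, -0.7071)
θ=225°: |BD| = 9.7328
θ=225°: circle(B,4.00) ∩ circle(D,9.00): a=1.5272, h=3.6970
θ=225°:   candidates: C₊=(0.5475,3.0911) cross=35.982; C₋=(1.0846,-4.2834) cross=-35.982
θ=225°:   branch + wants cross > 0 → take C=(0.5475,3.0911) (cross=35.982)
θ=225°: ex = (C−B)/|BC| = (0.3136,0.9495); ey = (-0.9495,0.3136)
θ=225°: P = B + 1.07·ex + 3.34·ey = (-3.5430,1.3565)

θ=137°: -3.23 3.14
θ=175°: -3.51 2.53
θ=225°: -3.54 1.36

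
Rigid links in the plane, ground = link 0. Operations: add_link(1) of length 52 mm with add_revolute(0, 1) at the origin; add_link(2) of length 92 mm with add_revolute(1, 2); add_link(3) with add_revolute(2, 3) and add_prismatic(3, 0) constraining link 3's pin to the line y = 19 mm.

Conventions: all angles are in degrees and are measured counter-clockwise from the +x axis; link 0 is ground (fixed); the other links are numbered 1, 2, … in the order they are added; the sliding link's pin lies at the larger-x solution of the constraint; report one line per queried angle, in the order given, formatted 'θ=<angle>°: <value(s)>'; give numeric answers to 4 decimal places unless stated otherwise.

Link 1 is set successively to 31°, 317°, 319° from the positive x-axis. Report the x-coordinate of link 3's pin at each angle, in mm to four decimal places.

geometry: r = 52 mm, L = 92 mm, e = 19 mm
θ=31°: crank pin P = (r cos θ, r sin θ) = (44.572700, 26.781980)
θ=31°: h = r sin θ − e = 26.781980 − 19 = 7.781980
θ=31°: x = r cos θ + √(L² − h²) = 44.572700 + 91.670283 = 136.242983
θ=317°: crank pin P = (r cos θ, r sin θ) = (38.030392, -35.463915)
θ=317°: h = r sin θ − e = -35.463915 − 19 = -54.463915
θ=317°: x = r cos θ + √(L² − h²) = 38.030392 + 74.146355 = 112.176748
θ=319°: crank pin P = (r cos θ, r sin θ) = (39.244898, -34.115070)
θ=319°: h = r sin θ − e = -34.115070 − 19 = -53.115070
θ=319°: x = r cos θ + √(L² − h²) = 39.244898 + 75.118502 = 114.363400

θ=31°: 136.2430
θ=317°: 112.1767
θ=319°: 114.3634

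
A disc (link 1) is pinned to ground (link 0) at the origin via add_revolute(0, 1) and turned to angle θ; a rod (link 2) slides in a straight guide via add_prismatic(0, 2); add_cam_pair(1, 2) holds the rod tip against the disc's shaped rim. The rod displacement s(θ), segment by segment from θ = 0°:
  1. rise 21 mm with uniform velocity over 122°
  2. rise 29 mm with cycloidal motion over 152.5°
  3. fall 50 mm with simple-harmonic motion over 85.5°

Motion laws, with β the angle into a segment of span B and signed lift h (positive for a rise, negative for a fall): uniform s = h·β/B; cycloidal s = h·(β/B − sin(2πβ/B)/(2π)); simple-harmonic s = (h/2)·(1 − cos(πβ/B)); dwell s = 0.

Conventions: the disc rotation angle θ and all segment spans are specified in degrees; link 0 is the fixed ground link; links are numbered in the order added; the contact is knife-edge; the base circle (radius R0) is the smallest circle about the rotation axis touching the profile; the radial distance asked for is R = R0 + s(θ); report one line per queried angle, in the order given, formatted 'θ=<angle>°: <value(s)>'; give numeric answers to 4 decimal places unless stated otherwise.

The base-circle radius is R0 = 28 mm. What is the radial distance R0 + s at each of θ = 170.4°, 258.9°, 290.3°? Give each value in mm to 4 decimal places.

segment 1 (0° to 122°, uniform, h = 21) is passed completely: s = 0.0000 + (21) = 21.0000
θ = 170.4° falls in segment 2 (122° to 274.5°, cycloidal, h = 29): β = 170.4 − 122 = 48.4°, B = 152.5°; Δs = 29·(0.3174 − sin(2π·0.3174)/(2π)) = 4.9959; s = 21.0000 + 4.9959 = 25.9959
θ = 258.9° falls in segment 2 (122° to 274.5°, cycloidal, h = 29): β = 258.9 − 122 = 136.9°, B = 152.5°; Δs = 29·(0.8977 − sin(2π·0.8977)/(2π)) = 28.7999; s = 21.0000 + 28.7999 = 49.7999
segment 2 (122° to 274.5°, cycloidal, h = 29) is passed completely: s = 21.0000 + (29) = 50.0000
θ = 290.3° falls in segment 3 (274.5° to 360°, simple-harmonic, h = -50): β = 290.3 − 274.5 = 15.8°, B = 85.5°; Δs = -50/2·(1 − cos(π·0.1848)) = -4.0960; s = 50.0000 − 4.0960 = 45.9040
θ=170.4°: R = R0 + s = 28 + 25.9959 = 53.9959
θ=258.9°: R = R0 + s = 28 + 49.7999 = 77.7999
θ=290.3°: R = R0 + s = 28 + 45.9040 = 73.9040

θ=170.4°: 53.9959
θ=258.9°: 77.7999
θ=290.3°: 73.9040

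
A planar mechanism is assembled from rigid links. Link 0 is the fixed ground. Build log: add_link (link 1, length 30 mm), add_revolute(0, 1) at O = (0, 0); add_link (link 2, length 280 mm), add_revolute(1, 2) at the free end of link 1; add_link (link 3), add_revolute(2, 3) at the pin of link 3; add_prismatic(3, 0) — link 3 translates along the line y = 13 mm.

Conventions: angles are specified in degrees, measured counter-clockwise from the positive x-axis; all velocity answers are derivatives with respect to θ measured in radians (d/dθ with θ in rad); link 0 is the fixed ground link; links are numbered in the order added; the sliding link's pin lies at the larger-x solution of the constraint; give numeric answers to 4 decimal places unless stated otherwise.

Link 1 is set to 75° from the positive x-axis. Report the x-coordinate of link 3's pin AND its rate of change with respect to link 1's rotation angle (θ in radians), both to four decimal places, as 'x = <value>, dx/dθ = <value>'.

geometry: r = 30 mm, L = 280 mm, e = 13 mm
crank pin P = (r cos θ, r sin θ) = (7.764571, 28.977775)
h = r sin θ − e = 28.977775 − 13 = 15.977775
x = r cos θ + √(L² − h²) = 7.764571 + 279.543755 = 287.308326
dx/dθ = −r sin θ − h·r cos θ/√(L² − h²) (θ in radians; h = 15.977775) = -29.421571

x = 287.3083, dx/dθ = -29.4216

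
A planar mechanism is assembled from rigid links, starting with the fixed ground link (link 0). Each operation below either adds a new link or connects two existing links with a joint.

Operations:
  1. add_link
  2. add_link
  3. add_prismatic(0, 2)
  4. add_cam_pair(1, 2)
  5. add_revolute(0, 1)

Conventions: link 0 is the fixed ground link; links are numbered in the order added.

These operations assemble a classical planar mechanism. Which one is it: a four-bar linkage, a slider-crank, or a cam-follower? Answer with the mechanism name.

links: 3 (incl. ground); joints: 1 revolute, 1 prismatic, 1 higher (cam) pair, forming one closed loop
3 links, revolute + prismatic + higher pair in one loop → cam-follower

cam-follower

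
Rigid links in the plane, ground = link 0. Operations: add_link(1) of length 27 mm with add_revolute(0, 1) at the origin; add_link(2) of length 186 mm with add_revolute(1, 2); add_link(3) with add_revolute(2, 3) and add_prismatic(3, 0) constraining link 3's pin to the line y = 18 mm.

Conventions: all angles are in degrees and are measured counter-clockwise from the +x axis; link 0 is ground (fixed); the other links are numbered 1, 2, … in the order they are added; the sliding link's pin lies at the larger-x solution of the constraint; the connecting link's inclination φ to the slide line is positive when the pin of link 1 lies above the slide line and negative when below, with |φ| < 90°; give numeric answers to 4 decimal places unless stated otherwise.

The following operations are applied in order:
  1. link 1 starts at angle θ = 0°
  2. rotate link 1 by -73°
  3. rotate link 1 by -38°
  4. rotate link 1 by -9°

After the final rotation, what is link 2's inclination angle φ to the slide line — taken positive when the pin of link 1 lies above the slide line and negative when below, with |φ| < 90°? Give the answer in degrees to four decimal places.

geometry: r = 27 mm, L = 186 mm, e = 18 mm; θ starts at 0°
rotate link 1 by -73°: θ ← 0° -73° = -73°
rotate link 1 by -38°: θ ← -73° -38° = -111°
rotate link 1 by -9°: θ ← -111° -9° = -120°
h = r sin θ − e = -23.382686 − 18 = -41.382686
sin φ = h / L = -41.382686 / 186 = -0.22248756
φ = arcsin(-0.22248756) = -12.855181°

-12.8552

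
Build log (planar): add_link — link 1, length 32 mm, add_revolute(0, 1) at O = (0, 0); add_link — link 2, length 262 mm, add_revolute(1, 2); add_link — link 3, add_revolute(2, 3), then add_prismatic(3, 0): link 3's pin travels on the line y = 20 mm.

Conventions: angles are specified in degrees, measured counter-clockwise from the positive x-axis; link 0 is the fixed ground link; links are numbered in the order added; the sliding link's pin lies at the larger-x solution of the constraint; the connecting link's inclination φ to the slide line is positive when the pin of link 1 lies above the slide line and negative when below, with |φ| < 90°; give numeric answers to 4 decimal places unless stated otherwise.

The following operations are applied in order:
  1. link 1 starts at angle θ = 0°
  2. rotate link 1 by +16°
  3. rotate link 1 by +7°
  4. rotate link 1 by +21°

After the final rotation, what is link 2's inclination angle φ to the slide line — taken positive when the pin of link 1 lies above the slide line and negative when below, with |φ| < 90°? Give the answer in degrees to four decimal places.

geometry: r = 32 mm, L = 262 mm, e = 20 mm; θ starts at 0°
rotate link 1 by +16°: θ ← 0° +16° = 16°
rotate link 1 by +7°: θ ← 16° +7° = 23°
rotate link 1 by +21°: θ ← 23° +21° = 44°
h = r sin θ − e = 22.229068 − 20 = 2.229068
sin φ = h / L = 2.229068 / 262 = 0.00850789
φ = arcsin(0.00850789) = 0.487472°

0.4875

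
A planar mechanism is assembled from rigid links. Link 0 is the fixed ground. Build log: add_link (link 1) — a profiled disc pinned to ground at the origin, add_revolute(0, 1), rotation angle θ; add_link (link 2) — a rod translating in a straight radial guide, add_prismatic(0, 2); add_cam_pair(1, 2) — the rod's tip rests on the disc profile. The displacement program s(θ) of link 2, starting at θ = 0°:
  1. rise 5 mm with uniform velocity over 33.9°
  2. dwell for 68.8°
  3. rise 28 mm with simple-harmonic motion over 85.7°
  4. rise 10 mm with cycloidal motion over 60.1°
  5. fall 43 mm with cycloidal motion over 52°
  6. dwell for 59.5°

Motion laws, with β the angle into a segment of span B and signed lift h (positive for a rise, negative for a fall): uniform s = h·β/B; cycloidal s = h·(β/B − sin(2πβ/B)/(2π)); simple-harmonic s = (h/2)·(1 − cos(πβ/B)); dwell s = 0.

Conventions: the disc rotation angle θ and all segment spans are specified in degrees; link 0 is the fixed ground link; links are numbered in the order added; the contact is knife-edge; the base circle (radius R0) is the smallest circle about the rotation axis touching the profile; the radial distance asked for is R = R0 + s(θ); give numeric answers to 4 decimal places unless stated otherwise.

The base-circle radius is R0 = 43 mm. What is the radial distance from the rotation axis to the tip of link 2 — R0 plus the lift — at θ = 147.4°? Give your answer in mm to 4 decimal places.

seg 1 [0°–33.9°] uniform, h=5: full span → s += 5 → s = 5.0000
seg 2 [33.9°–102.7°] dwell: s stays 5.0000
seg 3 [102.7°–188.4°] simple-harmonic, h=28: θ=147.4° here. β=44.7, B=85.7. 28/2·(1 − cos(π·0.5216)) = 14.9487 → s = 19.9487
R = R0 + s = 43 + 19.9487 = 62.9487

62.9487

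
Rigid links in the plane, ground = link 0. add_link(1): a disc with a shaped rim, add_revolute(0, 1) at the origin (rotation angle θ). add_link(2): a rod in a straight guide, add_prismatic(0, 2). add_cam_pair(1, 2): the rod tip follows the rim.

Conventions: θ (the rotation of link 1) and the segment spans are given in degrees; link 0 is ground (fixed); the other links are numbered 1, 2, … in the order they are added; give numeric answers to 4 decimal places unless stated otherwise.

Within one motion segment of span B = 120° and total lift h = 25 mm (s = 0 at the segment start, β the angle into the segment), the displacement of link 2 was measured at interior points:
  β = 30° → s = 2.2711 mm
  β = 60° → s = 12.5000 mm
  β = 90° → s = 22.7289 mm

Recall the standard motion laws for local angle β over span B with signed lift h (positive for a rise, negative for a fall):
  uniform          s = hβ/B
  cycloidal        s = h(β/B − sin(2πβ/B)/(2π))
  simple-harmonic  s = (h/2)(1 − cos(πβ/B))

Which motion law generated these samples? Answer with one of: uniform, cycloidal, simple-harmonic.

candidates at β/B = r: uniform s = h·r (linear in β); cycloidal s = h·(r − sin(2πr)/(2π)); simple-harmonic s = (h/2)(1 − cos(πr))
β=30°: printed 2.2711 | uniform 6.2500, cycloidal 2.2711, simple-harmonic 3.6612
β=60°: printed 12.5000 | uniform 12.5000, cycloidal 12.5000, simple-harmonic 12.5000
β=90°: printed 22.7289 | uniform 18.7500, cycloidal 22.7289, simple-harmonic 21.3388
only one law matches every sample → cycloidal

cycloidal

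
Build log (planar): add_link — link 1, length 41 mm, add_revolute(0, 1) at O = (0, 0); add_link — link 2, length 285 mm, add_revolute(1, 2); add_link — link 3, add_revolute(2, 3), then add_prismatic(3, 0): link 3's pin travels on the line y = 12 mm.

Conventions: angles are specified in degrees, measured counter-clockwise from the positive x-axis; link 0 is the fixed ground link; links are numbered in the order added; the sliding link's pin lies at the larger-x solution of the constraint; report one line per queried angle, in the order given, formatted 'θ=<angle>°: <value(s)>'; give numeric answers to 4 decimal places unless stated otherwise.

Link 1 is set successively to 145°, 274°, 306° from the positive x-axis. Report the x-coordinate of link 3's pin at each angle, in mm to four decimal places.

geometry: r = 41 mm, L = 285 mm, e = 12 mm
θ=145°: crank pin P = (r cos θ, r sin θ) = (-33.585234, 23.516634)
θ=145°: h = r sin θ − e = 23.516634 − 12 = 11.516634
θ=145°: x = r cos θ + √(L² − h²) = -33.585234 + 284.767216 = 251.181982
θ=274°: crank pin P = (r cos θ, r sin θ) = (2.860015, -40.900126)
θ=274°: h = r sin θ − e = -40.900126 − 12 = -52.900126
θ=274°: x = r cos θ + √(L² − h²) = 2.860015 + 280.047454 = 282.907470
θ=306°: crank pin P = (r cos θ, r sin θ) = (24.099195, -33.169697)
θ=306°: h = r sin θ − e = -33.169697 − 12 = -45.169697
θ=306°: x = r cos θ + √(L² − h²) = 24.099195 + 281.397759 = 305.496954

θ=145°: 251.1820
θ=274°: 282.9075
θ=306°: 305.4970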